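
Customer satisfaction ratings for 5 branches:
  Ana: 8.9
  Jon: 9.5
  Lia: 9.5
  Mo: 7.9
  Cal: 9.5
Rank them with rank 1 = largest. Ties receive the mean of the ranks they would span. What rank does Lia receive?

Sorted (descending): 9.5, 9.5, 9.5, 8.9, 7.9
The 3 values of 9.5 occupy positions 1–3 → average rank 2.
Lia has value 9.5 → rank 2.

2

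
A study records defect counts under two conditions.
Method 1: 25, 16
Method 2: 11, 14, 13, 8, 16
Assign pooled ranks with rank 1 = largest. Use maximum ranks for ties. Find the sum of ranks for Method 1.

Sorted (descending): 25, 16, 16, 14, 13, 11, 8
The 2 values of 16 occupy positions 2–3 → each gets rank 3.
Method 1 values → pooled ranks: 25→1, 16→3
Rank sum = 1 + 3 = 4

4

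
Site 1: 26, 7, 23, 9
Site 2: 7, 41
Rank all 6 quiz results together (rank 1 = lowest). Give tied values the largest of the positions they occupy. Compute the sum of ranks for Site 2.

Sorted (ascending): 7, 7, 9, 23, 26, 41
The 2 values of 7 occupy positions 1–2 → each gets rank 2.
Site 2 values → pooled ranks: 7→2, 41→6
Rank sum = 2 + 6 = 8

8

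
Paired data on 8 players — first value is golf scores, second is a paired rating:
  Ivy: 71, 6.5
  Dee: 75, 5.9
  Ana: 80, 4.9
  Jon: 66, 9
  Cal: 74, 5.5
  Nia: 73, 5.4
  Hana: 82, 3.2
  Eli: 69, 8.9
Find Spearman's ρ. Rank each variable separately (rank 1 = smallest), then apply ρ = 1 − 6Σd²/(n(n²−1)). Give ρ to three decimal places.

-0.905

Ranks of variable 1: 3, 6, 7, 1, 5, 4, 8, 2
Ranks of variable 2: 6, 5, 2, 8, 4, 3, 1, 7
d = r₁ − r₂: -3, 1, 5, -7, 1, 1, 7, -5
d²: 9, 1, 25, 49, 1, 1, 49, 25; Σd² = 160
ρ = 1 − 6·160/(8·63) = 1 − 960/504 = -0.905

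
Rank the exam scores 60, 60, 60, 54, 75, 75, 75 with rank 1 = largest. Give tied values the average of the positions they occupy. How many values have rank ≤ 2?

3

Sorted (descending): 75, 75, 75, 60, 60, 60, 54
The 3 values of 75 occupy positions 1–3 → average rank 2.
The 3 values of 60 occupy positions 4–6 → average rank 5.
Ranks ≤ 2: {2, 2, 2} → 3 values.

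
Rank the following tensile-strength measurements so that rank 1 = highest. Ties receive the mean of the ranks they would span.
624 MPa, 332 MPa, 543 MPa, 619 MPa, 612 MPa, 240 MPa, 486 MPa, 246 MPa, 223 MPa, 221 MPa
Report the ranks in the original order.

Sorted (descending): 624, 619, 612, 543, 486, 332, 246, 240, 223, 221
No ties — each value takes its position as its rank.

1, 6, 4, 2, 3, 8, 5, 7, 9, 10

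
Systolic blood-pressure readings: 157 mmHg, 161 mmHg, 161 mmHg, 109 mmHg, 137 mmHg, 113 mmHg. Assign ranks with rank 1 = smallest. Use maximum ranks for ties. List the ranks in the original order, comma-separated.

Sorted (ascending): 109, 113, 137, 157, 161, 161
The 2 values of 161 occupy positions 5–6 → each gets rank 6.

4, 6, 6, 1, 3, 2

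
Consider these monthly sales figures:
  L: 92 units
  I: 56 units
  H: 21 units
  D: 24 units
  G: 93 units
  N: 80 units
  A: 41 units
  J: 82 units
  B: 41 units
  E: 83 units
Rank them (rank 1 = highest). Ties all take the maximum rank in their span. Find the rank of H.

Sorted (descending): 93, 92, 83, 82, 80, 56, 41, 41, 24, 21
The 2 values of 41 occupy positions 7–8 → each gets rank 8.
H has value 21 units → rank 10.

10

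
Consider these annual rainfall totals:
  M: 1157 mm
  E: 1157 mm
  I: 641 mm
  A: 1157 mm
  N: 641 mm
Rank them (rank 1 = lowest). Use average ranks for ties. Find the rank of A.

Sorted (ascending): 641, 641, 1157, 1157, 1157
The 2 values of 641 occupy positions 1–2 → average rank (1+2)/2 = 1.5.
The 3 values of 1157 occupy positions 3–5 → average rank 4.
A has value 1157 mm → rank 4.

4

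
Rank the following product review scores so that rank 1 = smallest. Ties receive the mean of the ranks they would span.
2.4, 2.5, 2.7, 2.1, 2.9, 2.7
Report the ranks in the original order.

2, 3, 4.5, 1, 6, 4.5

Sorted (ascending): 2.1, 2.4, 2.5, 2.7, 2.7, 2.9
The 2 values of 2.7 occupy positions 4–5 → average rank (4+5)/2 = 4.5.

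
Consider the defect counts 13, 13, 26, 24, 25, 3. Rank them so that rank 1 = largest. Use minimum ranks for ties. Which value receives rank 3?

Sorted (descending): 26, 25, 24, 13, 13, 3
The 2 values of 13 occupy positions 4–5 → each gets rank 4.
Rank 3 → value 24.

24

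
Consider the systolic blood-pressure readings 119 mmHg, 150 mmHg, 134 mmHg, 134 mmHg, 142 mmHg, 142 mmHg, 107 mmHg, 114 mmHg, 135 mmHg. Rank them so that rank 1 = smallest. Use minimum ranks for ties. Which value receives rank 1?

107

Sorted (ascending): 107, 114, 119, 134, 134, 135, 142, 142, 150
The 2 values of 134 occupy positions 4–5 → each gets rank 4.
The 2 values of 142 occupy positions 7–8 → each gets rank 7.
Rank 1 → value 107.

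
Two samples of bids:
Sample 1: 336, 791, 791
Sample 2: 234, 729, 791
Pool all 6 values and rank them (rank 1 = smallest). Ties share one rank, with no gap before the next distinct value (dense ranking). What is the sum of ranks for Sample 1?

10

Sorted (ascending): 234, 336, 729, 791, 791, 791
The 3 values of 791 share dense rank 4.
Remaining distinct values take the next consecutive integers.
Sample 1 values → pooled ranks: 336→2, 791→4, 791→4
Rank sum = 2 + 4 + 4 = 10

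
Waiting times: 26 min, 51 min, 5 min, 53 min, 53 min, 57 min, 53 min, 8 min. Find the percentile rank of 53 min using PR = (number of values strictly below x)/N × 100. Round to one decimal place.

N = 8.
Strictly below 53: 4. Equal to 53: 3.
PR = 4/8 × 100 = 50.0

50.0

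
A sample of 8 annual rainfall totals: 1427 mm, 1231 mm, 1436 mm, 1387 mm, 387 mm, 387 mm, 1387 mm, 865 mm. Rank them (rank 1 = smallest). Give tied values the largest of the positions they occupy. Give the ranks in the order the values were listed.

7, 4, 8, 6, 2, 2, 6, 3

Sorted (ascending): 387, 387, 865, 1231, 1387, 1387, 1427, 1436
The 2 values of 387 occupy positions 1–2 → each gets rank 2.
The 2 values of 1387 occupy positions 5–6 → each gets rank 6.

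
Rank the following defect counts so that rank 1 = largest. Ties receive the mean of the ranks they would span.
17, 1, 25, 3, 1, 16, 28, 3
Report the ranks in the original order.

3, 7.5, 2, 5.5, 7.5, 4, 1, 5.5

Sorted (descending): 28, 25, 17, 16, 3, 3, 1, 1
The 2 values of 3 occupy positions 5–6 → average rank (5+6)/2 = 5.5.
The 2 values of 1 occupy positions 7–8 → average rank (7+8)/2 = 7.5.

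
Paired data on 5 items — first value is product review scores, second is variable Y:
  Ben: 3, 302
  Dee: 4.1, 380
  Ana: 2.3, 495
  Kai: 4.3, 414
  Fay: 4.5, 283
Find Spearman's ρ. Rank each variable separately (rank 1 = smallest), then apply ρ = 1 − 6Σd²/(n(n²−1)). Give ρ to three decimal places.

Ranks of variable 1: 2, 3, 1, 4, 5
Ranks of variable 2: 2, 3, 5, 4, 1
d = r₁ − r₂: 0, 0, -4, 0, 4
d²: 0, 0, 16, 0, 16; Σd² = 32
ρ = 1 − 6·32/(5·24) = 1 − 192/120 = -0.600

-0.600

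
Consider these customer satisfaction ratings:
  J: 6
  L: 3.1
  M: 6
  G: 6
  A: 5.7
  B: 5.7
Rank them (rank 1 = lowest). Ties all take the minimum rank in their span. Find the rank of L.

Sorted (ascending): 3.1, 5.7, 5.7, 6, 6, 6
The 2 values of 5.7 occupy positions 2–3 → each gets rank 2.
The 3 values of 6 occupy positions 4–6 → each gets rank 4.
L has value 3.1 → rank 1.

1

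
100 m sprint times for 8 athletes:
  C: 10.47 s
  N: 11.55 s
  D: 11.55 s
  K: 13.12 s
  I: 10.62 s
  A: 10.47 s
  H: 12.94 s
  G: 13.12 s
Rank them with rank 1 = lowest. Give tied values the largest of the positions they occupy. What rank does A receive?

2

Sorted (ascending): 10.47, 10.47, 10.62, 11.55, 11.55, 12.94, 13.12, 13.12
The 2 values of 10.47 occupy positions 1–2 → each gets rank 2.
The 2 values of 11.55 occupy positions 4–5 → each gets rank 5.
The 2 values of 13.12 occupy positions 7–8 → each gets rank 8.
A has value 10.47 s → rank 2.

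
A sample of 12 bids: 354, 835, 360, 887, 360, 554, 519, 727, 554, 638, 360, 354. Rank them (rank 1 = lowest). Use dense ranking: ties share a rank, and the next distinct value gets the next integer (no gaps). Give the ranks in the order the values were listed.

Sorted (ascending): 354, 354, 360, 360, 360, 519, 554, 554, 638, 727, 835, 887
The 2 values of 354 share dense rank 1.
The 3 values of 360 share dense rank 2.
The 2 values of 554 share dense rank 4.
Remaining distinct values take the next consecutive integers.

1, 7, 2, 8, 2, 4, 3, 6, 4, 5, 2, 1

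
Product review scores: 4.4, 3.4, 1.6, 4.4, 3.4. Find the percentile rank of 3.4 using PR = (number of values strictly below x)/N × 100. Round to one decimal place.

N = 5.
Strictly below 3.4: 1. Equal to 3.4: 2.
PR = 1/5 × 100 = 20.0

20.0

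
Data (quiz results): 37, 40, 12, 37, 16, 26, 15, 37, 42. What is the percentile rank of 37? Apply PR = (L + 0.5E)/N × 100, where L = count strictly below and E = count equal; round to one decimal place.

N = 9.
Strictly below 37: 4. Equal to 37: 3.
PR = (4 + 0.5·3)/9 × 100 = 61.1

61.1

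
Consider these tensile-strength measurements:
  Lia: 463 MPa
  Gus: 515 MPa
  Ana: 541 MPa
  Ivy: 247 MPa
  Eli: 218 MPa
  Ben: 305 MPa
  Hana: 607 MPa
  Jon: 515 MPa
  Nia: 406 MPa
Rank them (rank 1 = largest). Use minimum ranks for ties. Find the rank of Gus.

3

Sorted (descending): 607, 541, 515, 515, 463, 406, 305, 247, 218
The 2 values of 515 occupy positions 3–4 → each gets rank 3.
Gus has value 515 MPa → rank 3.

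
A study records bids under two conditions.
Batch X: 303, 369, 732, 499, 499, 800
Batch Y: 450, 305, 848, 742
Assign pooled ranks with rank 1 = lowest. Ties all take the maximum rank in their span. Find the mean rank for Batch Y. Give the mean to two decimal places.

6.00

Sorted (ascending): 303, 305, 369, 450, 499, 499, 732, 742, 800, 848
The 2 values of 499 occupy positions 5–6 → each gets rank 6.
Batch Y values → pooled ranks: 450→4, 305→2, 848→10, 742→8
Mean rank = (4 + 2 + 10 + 8) / 4 = 6.00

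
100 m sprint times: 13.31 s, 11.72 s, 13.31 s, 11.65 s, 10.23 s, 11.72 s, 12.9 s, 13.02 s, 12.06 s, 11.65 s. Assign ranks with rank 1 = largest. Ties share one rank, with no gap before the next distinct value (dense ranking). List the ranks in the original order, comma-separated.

1, 5, 1, 6, 7, 5, 3, 2, 4, 6

Sorted (descending): 13.31, 13.31, 13.02, 12.9, 12.06, 11.72, 11.72, 11.65, 11.65, 10.23
The 2 values of 13.31 share dense rank 1.
The 2 values of 11.72 share dense rank 5.
The 2 values of 11.65 share dense rank 6.
Remaining distinct values take the next consecutive integers.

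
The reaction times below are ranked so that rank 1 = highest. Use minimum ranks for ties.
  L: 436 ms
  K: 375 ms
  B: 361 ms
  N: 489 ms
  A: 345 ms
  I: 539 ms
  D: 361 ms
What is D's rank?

Sorted (descending): 539, 489, 436, 375, 361, 361, 345
The 2 values of 361 occupy positions 5–6 → each gets rank 5.
D has value 361 ms → rank 5.

5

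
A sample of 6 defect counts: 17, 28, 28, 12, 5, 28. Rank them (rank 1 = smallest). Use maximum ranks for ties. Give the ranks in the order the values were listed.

3, 6, 6, 2, 1, 6

Sorted (ascending): 5, 12, 17, 28, 28, 28
The 3 values of 28 occupy positions 4–6 → each gets rank 6.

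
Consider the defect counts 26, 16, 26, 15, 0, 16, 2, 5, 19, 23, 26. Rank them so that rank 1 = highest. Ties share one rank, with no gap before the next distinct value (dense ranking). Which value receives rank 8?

Sorted (descending): 26, 26, 26, 23, 19, 16, 16, 15, 5, 2, 0
The 3 values of 26 share dense rank 1.
The 2 values of 16 share dense rank 4.
Remaining distinct values take the next consecutive integers.
Rank 8 → value 0.

0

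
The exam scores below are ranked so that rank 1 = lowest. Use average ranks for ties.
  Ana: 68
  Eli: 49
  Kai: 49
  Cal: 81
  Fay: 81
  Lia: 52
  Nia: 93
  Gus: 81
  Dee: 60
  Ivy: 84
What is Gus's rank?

7

Sorted (ascending): 49, 49, 52, 60, 68, 81, 81, 81, 84, 93
The 2 values of 49 occupy positions 1–2 → average rank (1+2)/2 = 1.5.
The 3 values of 81 occupy positions 6–8 → average rank 7.
Gus has value 81 → rank 7.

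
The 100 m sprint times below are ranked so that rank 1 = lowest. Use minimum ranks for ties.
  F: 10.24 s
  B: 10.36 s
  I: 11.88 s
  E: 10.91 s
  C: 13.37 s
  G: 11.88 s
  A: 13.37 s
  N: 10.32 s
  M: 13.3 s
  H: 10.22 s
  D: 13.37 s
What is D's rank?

9

Sorted (ascending): 10.22, 10.24, 10.32, 10.36, 10.91, 11.88, 11.88, 13.3, 13.37, 13.37, 13.37
The 2 values of 11.88 occupy positions 6–7 → each gets rank 6.
The 3 values of 13.37 occupy positions 9–11 → each gets rank 9.
D has value 13.37 s → rank 9.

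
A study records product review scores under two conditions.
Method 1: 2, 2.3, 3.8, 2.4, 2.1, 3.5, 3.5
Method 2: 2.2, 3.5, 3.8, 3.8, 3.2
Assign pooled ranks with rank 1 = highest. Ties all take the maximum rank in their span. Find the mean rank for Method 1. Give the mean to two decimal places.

7.86

Sorted (descending): 3.8, 3.8, 3.8, 3.5, 3.5, 3.5, 3.2, 2.4, 2.3, 2.2, 2.1, 2
The 3 values of 3.8 occupy positions 1–3 → each gets rank 3.
The 3 values of 3.5 occupy positions 4–6 → each gets rank 6.
Method 1 values → pooled ranks: 2→12, 2.3→9, 3.8→3, 2.4→8, 2.1→11, 3.5→6, 3.5→6
Mean rank = (12 + 9 + 3 + 8 + 11 + 6 + 6) / 7 = 7.86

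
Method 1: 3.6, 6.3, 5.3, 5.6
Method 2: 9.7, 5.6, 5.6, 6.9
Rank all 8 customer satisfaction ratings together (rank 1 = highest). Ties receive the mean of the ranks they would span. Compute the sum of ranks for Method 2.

Sorted (descending): 9.7, 6.9, 6.3, 5.6, 5.6, 5.6, 5.3, 3.6
The 3 values of 5.6 occupy positions 4–6 → average rank 5.
Method 2 values → pooled ranks: 9.7→1, 5.6→5, 5.6→5, 6.9→2
Rank sum = 1 + 5 + 5 + 2 = 13

13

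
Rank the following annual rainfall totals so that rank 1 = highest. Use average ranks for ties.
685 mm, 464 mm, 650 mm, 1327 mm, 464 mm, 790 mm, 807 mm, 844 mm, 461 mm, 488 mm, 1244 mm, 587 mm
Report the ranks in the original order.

Sorted (descending): 1327, 1244, 844, 807, 790, 685, 650, 587, 488, 464, 464, 461
The 2 values of 464 occupy positions 10–11 → average rank (10+11)/2 = 10.5.

6, 10.5, 7, 1, 10.5, 5, 4, 3, 12, 9, 2, 8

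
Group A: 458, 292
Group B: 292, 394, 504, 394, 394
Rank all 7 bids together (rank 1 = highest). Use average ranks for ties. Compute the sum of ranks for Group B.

Sorted (descending): 504, 458, 394, 394, 394, 292, 292
The 3 values of 394 occupy positions 3–5 → average rank 4.
The 2 values of 292 occupy positions 6–7 → average rank (6+7)/2 = 6.5.
Group B values → pooled ranks: 292→6.5, 394→4, 504→1, 394→4, 394→4
Rank sum = 6.5 + 4 + 1 + 4 + 4 = 19.5

19.5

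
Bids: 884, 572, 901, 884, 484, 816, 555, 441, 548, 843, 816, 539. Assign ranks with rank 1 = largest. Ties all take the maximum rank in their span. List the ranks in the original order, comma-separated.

Sorted (descending): 901, 884, 884, 843, 816, 816, 572, 555, 548, 539, 484, 441
The 2 values of 884 occupy positions 2–3 → each gets rank 3.
The 2 values of 816 occupy positions 5–6 → each gets rank 6.

3, 7, 1, 3, 11, 6, 8, 12, 9, 4, 6, 10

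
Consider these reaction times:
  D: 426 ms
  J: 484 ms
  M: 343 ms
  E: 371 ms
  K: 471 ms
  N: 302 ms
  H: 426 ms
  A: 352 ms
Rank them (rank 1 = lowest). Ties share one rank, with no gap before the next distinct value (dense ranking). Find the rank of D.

5

Sorted (ascending): 302, 343, 352, 371, 426, 426, 471, 484
The 2 values of 426 share dense rank 5.
Remaining distinct values take the next consecutive integers.
D has value 426 ms → rank 5.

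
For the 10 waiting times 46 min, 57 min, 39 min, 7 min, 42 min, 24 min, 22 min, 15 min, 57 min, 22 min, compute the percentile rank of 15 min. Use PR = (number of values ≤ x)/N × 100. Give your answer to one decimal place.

20.0

N = 10.
Strictly below 15: 1. Equal to 15: 1.
PR = 2/10 × 100 = 20.0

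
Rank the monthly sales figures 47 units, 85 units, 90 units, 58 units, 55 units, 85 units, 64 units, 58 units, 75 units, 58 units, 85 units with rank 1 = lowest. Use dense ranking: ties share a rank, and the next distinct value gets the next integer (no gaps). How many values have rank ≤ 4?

6

Sorted (ascending): 47, 55, 58, 58, 58, 64, 75, 85, 85, 85, 90
The 3 values of 58 share dense rank 3.
The 3 values of 85 share dense rank 6.
Remaining distinct values take the next consecutive integers.
Ranks ≤ 4: {1, 2, 3, 3, 3, 4} → 6 values.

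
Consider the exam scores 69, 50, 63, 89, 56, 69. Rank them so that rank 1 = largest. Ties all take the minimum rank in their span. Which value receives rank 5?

Sorted (descending): 89, 69, 69, 63, 56, 50
The 2 values of 69 occupy positions 2–3 → each gets rank 2.
Rank 5 → value 56.

56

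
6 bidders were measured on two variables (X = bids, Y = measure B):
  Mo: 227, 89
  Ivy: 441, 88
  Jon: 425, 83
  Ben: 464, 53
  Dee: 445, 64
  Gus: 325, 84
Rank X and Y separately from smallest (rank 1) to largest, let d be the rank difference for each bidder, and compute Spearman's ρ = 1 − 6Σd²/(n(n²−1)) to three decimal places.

Ranks of variable 1: 1, 4, 3, 6, 5, 2
Ranks of variable 2: 6, 5, 3, 1, 2, 4
d = r₁ − r₂: -5, -1, 0, 5, 3, -2
d²: 25, 1, 0, 25, 9, 4; Σd² = 64
ρ = 1 − 6·64/(6·35) = 1 − 384/210 = -0.829

-0.829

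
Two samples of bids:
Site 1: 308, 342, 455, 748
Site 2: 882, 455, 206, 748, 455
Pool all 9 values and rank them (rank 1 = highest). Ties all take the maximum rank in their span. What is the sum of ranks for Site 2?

Sorted (descending): 882, 748, 748, 455, 455, 455, 342, 308, 206
The 2 values of 748 occupy positions 2–3 → each gets rank 3.
The 3 values of 455 occupy positions 4–6 → each gets rank 6.
Site 2 values → pooled ranks: 882→1, 455→6, 206→9, 748→3, 455→6
Rank sum = 1 + 6 + 9 + 3 + 6 = 25

25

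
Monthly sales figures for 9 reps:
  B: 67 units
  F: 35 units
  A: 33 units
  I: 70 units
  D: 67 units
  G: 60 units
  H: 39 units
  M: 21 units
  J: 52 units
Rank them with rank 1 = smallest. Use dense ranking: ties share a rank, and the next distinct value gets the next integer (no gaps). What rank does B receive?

Sorted (ascending): 21, 33, 35, 39, 52, 60, 67, 67, 70
The 2 values of 67 share dense rank 7.
Remaining distinct values take the next consecutive integers.
B has value 67 units → rank 7.

7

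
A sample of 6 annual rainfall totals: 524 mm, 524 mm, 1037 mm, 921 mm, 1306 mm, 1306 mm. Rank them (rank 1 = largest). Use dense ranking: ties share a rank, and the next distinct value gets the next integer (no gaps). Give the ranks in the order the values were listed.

Sorted (descending): 1306, 1306, 1037, 921, 524, 524
The 2 values of 1306 share dense rank 1.
The 2 values of 524 share dense rank 4.
Remaining distinct values take the next consecutive integers.

4, 4, 2, 3, 1, 1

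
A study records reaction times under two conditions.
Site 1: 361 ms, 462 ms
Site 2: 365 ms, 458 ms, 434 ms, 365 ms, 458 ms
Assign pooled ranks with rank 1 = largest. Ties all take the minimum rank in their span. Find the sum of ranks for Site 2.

18

Sorted (descending): 462, 458, 458, 434, 365, 365, 361
The 2 values of 458 occupy positions 2–3 → each gets rank 2.
The 2 values of 365 occupy positions 5–6 → each gets rank 5.
Site 2 values → pooled ranks: 365→5, 458→2, 434→4, 365→5, 458→2
Rank sum = 5 + 2 + 4 + 5 + 2 = 18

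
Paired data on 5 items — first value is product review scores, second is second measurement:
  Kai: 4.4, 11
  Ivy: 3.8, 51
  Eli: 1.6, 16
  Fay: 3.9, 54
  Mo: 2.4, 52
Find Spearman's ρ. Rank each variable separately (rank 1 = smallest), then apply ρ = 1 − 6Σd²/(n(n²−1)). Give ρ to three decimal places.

-0.100

Ranks of variable 1: 5, 3, 1, 4, 2
Ranks of variable 2: 1, 3, 2, 5, 4
d = r₁ − r₂: 4, 0, -1, -1, -2
d²: 16, 0, 1, 1, 4; Σd² = 22
ρ = 1 − 6·22/(5·24) = 1 − 132/120 = -0.100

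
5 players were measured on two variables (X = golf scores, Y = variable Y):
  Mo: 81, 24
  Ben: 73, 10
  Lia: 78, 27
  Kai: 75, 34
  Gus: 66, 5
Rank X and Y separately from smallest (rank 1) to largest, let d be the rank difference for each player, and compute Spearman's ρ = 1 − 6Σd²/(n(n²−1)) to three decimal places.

Ranks of variable 1: 5, 2, 4, 3, 1
Ranks of variable 2: 3, 2, 4, 5, 1
d = r₁ − r₂: 2, 0, 0, -2, 0
d²: 4, 0, 0, 4, 0; Σd² = 8
ρ = 1 − 6·8/(5·24) = 1 − 48/120 = 0.600

0.600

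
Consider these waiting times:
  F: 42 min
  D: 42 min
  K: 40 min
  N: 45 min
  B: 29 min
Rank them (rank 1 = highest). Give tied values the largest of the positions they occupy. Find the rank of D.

Sorted (descending): 45, 42, 42, 40, 29
The 2 values of 42 occupy positions 2–3 → each gets rank 3.
D has value 42 min → rank 3.

3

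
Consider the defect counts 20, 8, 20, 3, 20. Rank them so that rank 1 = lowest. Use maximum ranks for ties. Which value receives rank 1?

3

Sorted (ascending): 3, 8, 20, 20, 20
The 3 values of 20 occupy positions 3–5 → each gets rank 5.
Rank 1 → value 3.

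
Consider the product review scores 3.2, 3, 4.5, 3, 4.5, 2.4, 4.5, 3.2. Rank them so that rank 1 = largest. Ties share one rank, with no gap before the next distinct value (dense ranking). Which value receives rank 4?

Sorted (descending): 4.5, 4.5, 4.5, 3.2, 3.2, 3, 3, 2.4
The 3 values of 4.5 share dense rank 1.
The 2 values of 3.2 share dense rank 2.
The 2 values of 3 share dense rank 3.
Remaining distinct values take the next consecutive integers.
Rank 4 → value 2.4.

2.4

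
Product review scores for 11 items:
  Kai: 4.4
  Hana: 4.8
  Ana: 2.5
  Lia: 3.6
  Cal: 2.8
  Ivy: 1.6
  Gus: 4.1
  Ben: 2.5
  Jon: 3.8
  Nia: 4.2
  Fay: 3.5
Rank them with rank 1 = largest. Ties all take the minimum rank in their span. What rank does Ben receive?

Sorted (descending): 4.8, 4.4, 4.2, 4.1, 3.8, 3.6, 3.5, 2.8, 2.5, 2.5, 1.6
The 2 values of 2.5 occupy positions 9–10 → each gets rank 9.
Ben has value 2.5 → rank 9.

9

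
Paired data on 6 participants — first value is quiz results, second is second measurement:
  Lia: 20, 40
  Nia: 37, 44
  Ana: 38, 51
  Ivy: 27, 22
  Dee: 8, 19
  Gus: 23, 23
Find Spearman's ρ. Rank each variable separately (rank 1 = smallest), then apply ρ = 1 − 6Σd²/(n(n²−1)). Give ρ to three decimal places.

Ranks of variable 1: 2, 5, 6, 4, 1, 3
Ranks of variable 2: 4, 5, 6, 2, 1, 3
d = r₁ − r₂: -2, 0, 0, 2, 0, 0
d²: 4, 0, 0, 4, 0, 0; Σd² = 8
ρ = 1 − 6·8/(6·35) = 1 − 48/210 = 0.771

0.771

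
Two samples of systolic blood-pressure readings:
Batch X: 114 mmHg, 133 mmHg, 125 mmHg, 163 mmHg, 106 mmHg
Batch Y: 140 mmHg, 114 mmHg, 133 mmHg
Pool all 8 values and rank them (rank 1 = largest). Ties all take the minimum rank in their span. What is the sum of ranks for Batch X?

Sorted (descending): 163, 140, 133, 133, 125, 114, 114, 106
The 2 values of 133 occupy positions 3–4 → each gets rank 3.
The 2 values of 114 occupy positions 6–7 → each gets rank 6.
Batch X values → pooled ranks: 114→6, 133→3, 125→5, 163→1, 106→8
Rank sum = 6 + 3 + 5 + 1 + 8 = 23

23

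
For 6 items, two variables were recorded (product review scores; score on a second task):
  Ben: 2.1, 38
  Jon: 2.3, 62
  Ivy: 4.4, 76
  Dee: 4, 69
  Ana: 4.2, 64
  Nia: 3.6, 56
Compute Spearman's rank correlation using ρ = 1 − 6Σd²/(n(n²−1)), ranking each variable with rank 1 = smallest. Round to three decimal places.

0.886

Ranks of variable 1: 1, 2, 6, 4, 5, 3
Ranks of variable 2: 1, 3, 6, 5, 4, 2
d = r₁ − r₂: 0, -1, 0, -1, 1, 1
d²: 0, 1, 0, 1, 1, 1; Σd² = 4
ρ = 1 − 6·4/(6·35) = 1 − 24/210 = 0.886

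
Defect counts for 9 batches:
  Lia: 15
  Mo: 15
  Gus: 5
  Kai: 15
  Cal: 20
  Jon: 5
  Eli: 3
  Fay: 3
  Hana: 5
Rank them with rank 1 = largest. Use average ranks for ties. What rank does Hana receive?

6

Sorted (descending): 20, 15, 15, 15, 5, 5, 5, 3, 3
The 3 values of 15 occupy positions 2–4 → average rank 3.
The 3 values of 5 occupy positions 5–7 → average rank 6.
The 2 values of 3 occupy positions 8–9 → average rank (8+9)/2 = 8.5.
Hana has value 5 → rank 6.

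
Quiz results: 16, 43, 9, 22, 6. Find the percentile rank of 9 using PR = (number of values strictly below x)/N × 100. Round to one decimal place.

N = 5.
Strictly below 9: 1. Equal to 9: 1.
PR = 1/5 × 100 = 20.0

20.0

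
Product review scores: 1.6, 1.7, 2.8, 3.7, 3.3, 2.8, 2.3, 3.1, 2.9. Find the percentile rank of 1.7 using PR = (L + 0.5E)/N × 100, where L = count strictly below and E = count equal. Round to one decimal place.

16.7

N = 9.
Strictly below 1.7: 1. Equal to 1.7: 1.
PR = (1 + 0.5·1)/9 × 100 = 16.7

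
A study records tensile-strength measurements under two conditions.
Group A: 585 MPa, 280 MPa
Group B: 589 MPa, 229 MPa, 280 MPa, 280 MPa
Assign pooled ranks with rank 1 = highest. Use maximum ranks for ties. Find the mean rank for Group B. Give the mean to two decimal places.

4.25

Sorted (descending): 589, 585, 280, 280, 280, 229
The 3 values of 280 occupy positions 3–5 → each gets rank 5.
Group B values → pooled ranks: 589→1, 229→6, 280→5, 280→5
Mean rank = (1 + 6 + 5 + 5) / 4 = 4.25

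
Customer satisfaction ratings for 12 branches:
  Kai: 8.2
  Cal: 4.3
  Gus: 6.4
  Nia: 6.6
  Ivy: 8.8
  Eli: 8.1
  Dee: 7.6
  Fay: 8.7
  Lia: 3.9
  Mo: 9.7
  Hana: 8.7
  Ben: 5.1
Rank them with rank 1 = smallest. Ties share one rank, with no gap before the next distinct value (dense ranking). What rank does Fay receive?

Sorted (ascending): 3.9, 4.3, 5.1, 6.4, 6.6, 7.6, 8.1, 8.2, 8.7, 8.7, 8.8, 9.7
The 2 values of 8.7 share dense rank 9.
Remaining distinct values take the next consecutive integers.
Fay has value 8.7 → rank 9.

9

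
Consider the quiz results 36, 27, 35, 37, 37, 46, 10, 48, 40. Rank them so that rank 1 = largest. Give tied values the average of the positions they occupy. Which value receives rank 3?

40

Sorted (descending): 48, 46, 40, 37, 37, 36, 35, 27, 10
The 2 values of 37 occupy positions 4–5 → average rank (4+5)/2 = 4.5.
Rank 3 → value 40.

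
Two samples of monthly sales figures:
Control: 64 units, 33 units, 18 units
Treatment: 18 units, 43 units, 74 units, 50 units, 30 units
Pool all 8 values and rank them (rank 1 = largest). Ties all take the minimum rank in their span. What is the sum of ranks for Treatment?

21

Sorted (descending): 74, 64, 50, 43, 33, 30, 18, 18
The 2 values of 18 occupy positions 7–8 → each gets rank 7.
Treatment values → pooled ranks: 18→7, 43→4, 74→1, 50→3, 30→6
Rank sum = 7 + 4 + 1 + 3 + 6 = 21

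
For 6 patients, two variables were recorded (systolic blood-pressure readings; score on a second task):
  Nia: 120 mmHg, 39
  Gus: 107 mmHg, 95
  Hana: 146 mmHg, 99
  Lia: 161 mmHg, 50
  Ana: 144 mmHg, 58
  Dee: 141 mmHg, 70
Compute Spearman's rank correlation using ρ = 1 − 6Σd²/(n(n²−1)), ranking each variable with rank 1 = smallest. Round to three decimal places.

Ranks of variable 1: 2, 1, 5, 6, 4, 3
Ranks of variable 2: 1, 5, 6, 2, 3, 4
d = r₁ − r₂: 1, -4, -1, 4, 1, -1
d²: 1, 16, 1, 16, 1, 1; Σd² = 36
ρ = 1 − 6·36/(6·35) = 1 − 216/210 = -0.029

-0.029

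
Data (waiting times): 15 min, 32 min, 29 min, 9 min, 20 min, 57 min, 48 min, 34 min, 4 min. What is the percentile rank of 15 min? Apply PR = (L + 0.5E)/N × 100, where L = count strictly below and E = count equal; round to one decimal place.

N = 9.
Strictly below 15: 2. Equal to 15: 1.
PR = (2 + 0.5·1)/9 × 100 = 27.8

27.8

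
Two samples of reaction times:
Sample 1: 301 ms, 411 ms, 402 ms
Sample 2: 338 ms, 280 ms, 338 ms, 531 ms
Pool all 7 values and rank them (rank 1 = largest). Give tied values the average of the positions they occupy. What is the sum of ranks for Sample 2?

Sorted (descending): 531, 411, 402, 338, 338, 301, 280
The 2 values of 338 occupy positions 4–5 → average rank (4+5)/2 = 4.5.
Sample 2 values → pooled ranks: 338→4.5, 280→7, 338→4.5, 531→1
Rank sum = 4.5 + 7 + 4.5 + 1 = 17

17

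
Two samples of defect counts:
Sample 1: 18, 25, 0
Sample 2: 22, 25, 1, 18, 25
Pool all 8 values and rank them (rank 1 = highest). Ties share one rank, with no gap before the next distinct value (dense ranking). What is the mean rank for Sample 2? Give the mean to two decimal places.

Sorted (descending): 25, 25, 25, 22, 18, 18, 1, 0
The 3 values of 25 share dense rank 1.
The 2 values of 18 share dense rank 3.
Remaining distinct values take the next consecutive integers.
Sample 2 values → pooled ranks: 22→2, 25→1, 1→4, 18→3, 25→1
Mean rank = (2 + 1 + 4 + 3 + 1) / 5 = 2.20

2.20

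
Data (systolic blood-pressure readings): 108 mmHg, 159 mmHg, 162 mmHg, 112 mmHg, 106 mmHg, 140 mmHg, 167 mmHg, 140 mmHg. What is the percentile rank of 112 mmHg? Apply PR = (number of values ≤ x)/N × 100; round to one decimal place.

37.5

N = 8.
Strictly below 112: 2. Equal to 112: 1.
PR = 3/8 × 100 = 37.5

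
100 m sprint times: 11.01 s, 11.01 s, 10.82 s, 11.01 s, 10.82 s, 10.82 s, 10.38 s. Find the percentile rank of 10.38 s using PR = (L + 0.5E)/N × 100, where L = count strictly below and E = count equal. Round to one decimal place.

N = 7.
Strictly below 10.38: 0. Equal to 10.38: 1.
PR = (0 + 0.5·1)/7 × 100 = 7.1

7.1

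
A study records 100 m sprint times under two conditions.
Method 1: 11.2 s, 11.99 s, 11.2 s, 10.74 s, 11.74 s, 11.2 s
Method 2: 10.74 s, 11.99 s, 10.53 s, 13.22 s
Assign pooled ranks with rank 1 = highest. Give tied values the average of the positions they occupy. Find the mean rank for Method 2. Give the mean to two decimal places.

5.50

Sorted (descending): 13.22, 11.99, 11.99, 11.74, 11.2, 11.2, 11.2, 10.74, 10.74, 10.53
The 2 values of 11.99 occupy positions 2–3 → average rank (2+3)/2 = 2.5.
The 3 values of 11.2 occupy positions 5–7 → average rank 6.
The 2 values of 10.74 occupy positions 8–9 → average rank (8+9)/2 = 8.5.
Method 2 values → pooled ranks: 10.74→8.5, 11.99→2.5, 10.53→10, 13.22→1
Mean rank = (8.5 + 2.5 + 10 + 1) / 4 = 5.50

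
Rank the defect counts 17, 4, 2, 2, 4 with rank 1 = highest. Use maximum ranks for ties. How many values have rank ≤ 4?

3

Sorted (descending): 17, 4, 4, 2, 2
The 2 values of 4 occupy positions 2–3 → each gets rank 3.
The 2 values of 2 occupy positions 4–5 → each gets rank 5.
Ranks ≤ 4: {1, 3, 3} → 3 values.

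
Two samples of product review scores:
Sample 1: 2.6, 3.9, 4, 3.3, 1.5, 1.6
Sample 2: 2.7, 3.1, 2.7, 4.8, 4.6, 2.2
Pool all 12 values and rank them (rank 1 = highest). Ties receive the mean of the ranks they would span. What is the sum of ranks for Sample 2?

34

Sorted (descending): 4.8, 4.6, 4, 3.9, 3.3, 3.1, 2.7, 2.7, 2.6, 2.2, 1.6, 1.5
The 2 values of 2.7 occupy positions 7–8 → average rank (7+8)/2 = 7.5.
Sample 2 values → pooled ranks: 2.7→7.5, 3.1→6, 2.7→7.5, 4.8→1, 4.6→2, 2.2→10
Rank sum = 7.5 + 6 + 7.5 + 1 + 2 + 10 = 34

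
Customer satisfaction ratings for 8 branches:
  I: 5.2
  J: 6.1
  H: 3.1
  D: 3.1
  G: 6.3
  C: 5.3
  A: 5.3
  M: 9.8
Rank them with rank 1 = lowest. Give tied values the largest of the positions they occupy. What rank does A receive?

Sorted (ascending): 3.1, 3.1, 5.2, 5.3, 5.3, 6.1, 6.3, 9.8
The 2 values of 3.1 occupy positions 1–2 → each gets rank 2.
The 2 values of 5.3 occupy positions 4–5 → each gets rank 5.
A has value 5.3 → rank 5.

5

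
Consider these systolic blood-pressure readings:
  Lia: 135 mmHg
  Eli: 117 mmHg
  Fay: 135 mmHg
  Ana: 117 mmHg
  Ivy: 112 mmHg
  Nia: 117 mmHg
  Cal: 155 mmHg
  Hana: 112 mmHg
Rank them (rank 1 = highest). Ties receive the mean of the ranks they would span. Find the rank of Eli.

5

Sorted (descending): 155, 135, 135, 117, 117, 117, 112, 112
The 2 values of 135 occupy positions 2–3 → average rank (2+3)/2 = 2.5.
The 3 values of 117 occupy positions 4–6 → average rank 5.
The 2 values of 112 occupy positions 7–8 → average rank (7+8)/2 = 7.5.
Eli has value 117 mmHg → rank 5.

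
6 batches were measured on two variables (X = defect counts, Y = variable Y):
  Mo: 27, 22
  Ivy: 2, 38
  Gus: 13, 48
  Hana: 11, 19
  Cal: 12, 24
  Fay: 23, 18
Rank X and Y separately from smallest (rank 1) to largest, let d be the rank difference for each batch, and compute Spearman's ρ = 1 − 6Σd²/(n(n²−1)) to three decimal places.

-0.314

Ranks of variable 1: 6, 1, 4, 2, 3, 5
Ranks of variable 2: 3, 5, 6, 2, 4, 1
d = r₁ − r₂: 3, -4, -2, 0, -1, 4
d²: 9, 16, 4, 0, 1, 16; Σd² = 46
ρ = 1 − 6·46/(6·35) = 1 − 276/210 = -0.314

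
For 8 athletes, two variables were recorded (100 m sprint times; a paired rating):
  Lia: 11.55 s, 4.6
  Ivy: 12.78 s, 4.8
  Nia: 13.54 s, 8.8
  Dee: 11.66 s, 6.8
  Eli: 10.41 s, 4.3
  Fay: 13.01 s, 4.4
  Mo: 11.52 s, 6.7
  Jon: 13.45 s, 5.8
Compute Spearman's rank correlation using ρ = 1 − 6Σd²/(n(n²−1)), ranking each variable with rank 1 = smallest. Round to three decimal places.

Ranks of variable 1: 3, 5, 8, 4, 1, 6, 2, 7
Ranks of variable 2: 3, 4, 8, 7, 1, 2, 6, 5
d = r₁ − r₂: 0, 1, 0, -3, 0, 4, -4, 2
d²: 0, 1, 0, 9, 0, 16, 16, 4; Σd² = 46
ρ = 1 − 6·46/(8·63) = 1 − 276/504 = 0.452

0.452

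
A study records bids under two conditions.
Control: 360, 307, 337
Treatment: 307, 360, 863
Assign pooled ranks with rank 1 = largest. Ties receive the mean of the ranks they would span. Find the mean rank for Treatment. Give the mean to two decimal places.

Sorted (descending): 863, 360, 360, 337, 307, 307
The 2 values of 360 occupy positions 2–3 → average rank (2+3)/2 = 2.5.
The 2 values of 307 occupy positions 5–6 → average rank (5+6)/2 = 5.5.
Treatment values → pooled ranks: 307→5.5, 360→2.5, 863→1
Mean rank = (5.5 + 2.5 + 1) / 3 = 3.00

3.00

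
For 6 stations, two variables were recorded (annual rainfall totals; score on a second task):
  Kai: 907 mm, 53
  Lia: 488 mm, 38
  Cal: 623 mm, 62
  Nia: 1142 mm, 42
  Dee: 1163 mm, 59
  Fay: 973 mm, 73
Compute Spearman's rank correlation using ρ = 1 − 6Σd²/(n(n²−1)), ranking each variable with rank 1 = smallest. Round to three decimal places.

0.257

Ranks of variable 1: 3, 1, 2, 5, 6, 4
Ranks of variable 2: 3, 1, 5, 2, 4, 6
d = r₁ − r₂: 0, 0, -3, 3, 2, -2
d²: 0, 0, 9, 9, 4, 4; Σd² = 26
ρ = 1 − 6·26/(6·35) = 1 − 156/210 = 0.257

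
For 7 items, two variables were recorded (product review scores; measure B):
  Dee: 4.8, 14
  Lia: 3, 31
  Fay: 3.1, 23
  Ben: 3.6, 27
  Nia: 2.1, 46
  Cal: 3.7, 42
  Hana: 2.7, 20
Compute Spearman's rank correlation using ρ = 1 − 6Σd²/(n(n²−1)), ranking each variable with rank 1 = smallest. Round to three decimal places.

-0.393

Ranks of variable 1: 7, 3, 4, 5, 1, 6, 2
Ranks of variable 2: 1, 5, 3, 4, 7, 6, 2
d = r₁ − r₂: 6, -2, 1, 1, -6, 0, 0
d²: 36, 4, 1, 1, 36, 0, 0; Σd² = 78
ρ = 1 − 6·78/(7·48) = 1 − 468/336 = -0.393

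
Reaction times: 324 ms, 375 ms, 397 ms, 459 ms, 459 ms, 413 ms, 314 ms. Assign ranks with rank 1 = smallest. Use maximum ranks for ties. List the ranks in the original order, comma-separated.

2, 3, 4, 7, 7, 5, 1

Sorted (ascending): 314, 324, 375, 397, 413, 459, 459
The 2 values of 459 occupy positions 6–7 → each gets rank 7.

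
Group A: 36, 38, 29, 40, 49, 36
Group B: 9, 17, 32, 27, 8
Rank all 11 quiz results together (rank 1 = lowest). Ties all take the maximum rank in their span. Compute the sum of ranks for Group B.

Sorted (ascending): 8, 9, 17, 27, 29, 32, 36, 36, 38, 40, 49
The 2 values of 36 occupy positions 7–8 → each gets rank 8.
Group B values → pooled ranks: 9→2, 17→3, 32→6, 27→4, 8→1
Rank sum = 2 + 3 + 6 + 4 + 1 = 16

16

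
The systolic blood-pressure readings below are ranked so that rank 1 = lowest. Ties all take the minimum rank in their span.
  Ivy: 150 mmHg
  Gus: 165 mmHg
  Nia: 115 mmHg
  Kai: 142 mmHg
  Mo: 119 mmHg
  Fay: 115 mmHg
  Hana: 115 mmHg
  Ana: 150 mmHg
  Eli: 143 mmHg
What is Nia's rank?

1

Sorted (ascending): 115, 115, 115, 119, 142, 143, 150, 150, 165
The 3 values of 115 occupy positions 1–3 → each gets rank 1.
The 2 values of 150 occupy positions 7–8 → each gets rank 7.
Nia has value 115 mmHg → rank 1.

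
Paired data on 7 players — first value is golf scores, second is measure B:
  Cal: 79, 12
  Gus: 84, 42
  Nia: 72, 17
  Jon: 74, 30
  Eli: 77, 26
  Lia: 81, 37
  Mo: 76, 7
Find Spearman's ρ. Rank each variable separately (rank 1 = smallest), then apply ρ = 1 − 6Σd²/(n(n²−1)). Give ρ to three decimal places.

0.536

Ranks of variable 1: 5, 7, 1, 2, 4, 6, 3
Ranks of variable 2: 2, 7, 3, 5, 4, 6, 1
d = r₁ − r₂: 3, 0, -2, -3, 0, 0, 2
d²: 9, 0, 4, 9, 0, 0, 4; Σd² = 26
ρ = 1 − 6·26/(7·48) = 1 − 156/336 = 0.536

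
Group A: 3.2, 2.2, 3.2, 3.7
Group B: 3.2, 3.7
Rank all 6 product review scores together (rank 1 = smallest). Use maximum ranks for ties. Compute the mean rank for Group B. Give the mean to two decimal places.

Sorted (ascending): 2.2, 3.2, 3.2, 3.2, 3.7, 3.7
The 3 values of 3.2 occupy positions 2–4 → each gets rank 4.
The 2 values of 3.7 occupy positions 5–6 → each gets rank 6.
Group B values → pooled ranks: 3.2→4, 3.7→6
Mean rank = (4 + 6) / 2 = 5.00

5.00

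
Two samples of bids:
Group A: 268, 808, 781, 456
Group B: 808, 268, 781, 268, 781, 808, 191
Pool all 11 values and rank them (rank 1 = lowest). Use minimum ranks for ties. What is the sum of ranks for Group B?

35

Sorted (ascending): 191, 268, 268, 268, 456, 781, 781, 781, 808, 808, 808
The 3 values of 268 occupy positions 2–4 → each gets rank 2.
The 3 values of 781 occupy positions 6–8 → each gets rank 6.
The 3 values of 808 occupy positions 9–11 → each gets rank 9.
Group B values → pooled ranks: 808→9, 268→2, 781→6, 268→2, 781→6, 808→9, 191→1
Rank sum = 9 + 2 + 6 + 2 + 6 + 9 + 1 = 35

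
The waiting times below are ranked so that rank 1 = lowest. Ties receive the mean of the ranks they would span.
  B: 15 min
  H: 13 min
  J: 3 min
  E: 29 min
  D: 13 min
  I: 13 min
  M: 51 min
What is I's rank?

Sorted (ascending): 3, 13, 13, 13, 15, 29, 51
The 3 values of 13 occupy positions 2–4 → average rank 3.
I has value 13 min → rank 3.

3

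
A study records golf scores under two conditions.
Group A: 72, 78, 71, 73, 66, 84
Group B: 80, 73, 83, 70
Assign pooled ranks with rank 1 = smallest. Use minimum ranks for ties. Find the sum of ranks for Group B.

Sorted (ascending): 66, 70, 71, 72, 73, 73, 78, 80, 83, 84
The 2 values of 73 occupy positions 5–6 → each gets rank 5.
Group B values → pooled ranks: 80→8, 73→5, 83→9, 70→2
Rank sum = 8 + 5 + 9 + 2 = 24

24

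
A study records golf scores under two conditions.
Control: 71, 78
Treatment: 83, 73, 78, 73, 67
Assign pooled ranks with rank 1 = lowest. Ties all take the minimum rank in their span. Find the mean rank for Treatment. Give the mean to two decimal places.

3.80

Sorted (ascending): 67, 71, 73, 73, 78, 78, 83
The 2 values of 73 occupy positions 3–4 → each gets rank 3.
The 2 values of 78 occupy positions 5–6 → each gets rank 5.
Treatment values → pooled ranks: 83→7, 73→3, 78→5, 73→3, 67→1
Mean rank = (7 + 3 + 5 + 3 + 1) / 5 = 3.80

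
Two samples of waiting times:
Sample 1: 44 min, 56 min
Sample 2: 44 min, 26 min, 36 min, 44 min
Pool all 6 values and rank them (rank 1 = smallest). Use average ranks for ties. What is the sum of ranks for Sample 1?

10

Sorted (ascending): 26, 36, 44, 44, 44, 56
The 3 values of 44 occupy positions 3–5 → average rank 4.
Sample 1 values → pooled ranks: 44→4, 56→6
Rank sum = 4 + 6 = 10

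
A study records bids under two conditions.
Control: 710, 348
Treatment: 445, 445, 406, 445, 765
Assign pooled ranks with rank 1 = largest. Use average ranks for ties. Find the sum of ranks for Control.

Sorted (descending): 765, 710, 445, 445, 445, 406, 348
The 3 values of 445 occupy positions 3–5 → average rank 4.
Control values → pooled ranks: 710→2, 348→7
Rank sum = 2 + 7 = 9

9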